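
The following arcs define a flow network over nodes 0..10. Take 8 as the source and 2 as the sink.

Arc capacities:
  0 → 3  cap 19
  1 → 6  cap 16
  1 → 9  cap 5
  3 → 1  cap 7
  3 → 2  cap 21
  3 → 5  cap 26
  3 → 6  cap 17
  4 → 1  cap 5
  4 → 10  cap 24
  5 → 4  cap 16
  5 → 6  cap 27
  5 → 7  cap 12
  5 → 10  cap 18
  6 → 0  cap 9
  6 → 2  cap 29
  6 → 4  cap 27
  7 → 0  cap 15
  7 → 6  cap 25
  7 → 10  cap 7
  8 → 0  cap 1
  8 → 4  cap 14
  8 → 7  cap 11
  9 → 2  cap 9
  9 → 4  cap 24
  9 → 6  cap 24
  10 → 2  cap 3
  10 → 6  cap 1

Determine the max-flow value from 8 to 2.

Maximum flow value: 21

augment #1: 8→0→3→2 bottleneck 1, total now 1
augment #2: 8→4→10→2 bottleneck 3, total now 4
augment #3: 8→7→6→2 bottleneck 11, total now 15
augment #4: 8→4→1→6→2 bottleneck 5, total now 20
augment #5: 8→4→10→6→2 bottleneck 1, total now 21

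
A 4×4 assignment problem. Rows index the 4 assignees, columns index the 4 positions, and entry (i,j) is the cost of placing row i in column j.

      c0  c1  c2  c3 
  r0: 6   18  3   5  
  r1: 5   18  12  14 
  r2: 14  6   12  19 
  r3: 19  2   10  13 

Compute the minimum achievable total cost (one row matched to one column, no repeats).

Minimum assignment cost: 24

optimal assignment: row0→col3 (cost 5), row1→col0 (cost 5), row2→col2 (cost 12), row3→col1 (cost 2)
total = 5 + 5 + 12 + 2 = 24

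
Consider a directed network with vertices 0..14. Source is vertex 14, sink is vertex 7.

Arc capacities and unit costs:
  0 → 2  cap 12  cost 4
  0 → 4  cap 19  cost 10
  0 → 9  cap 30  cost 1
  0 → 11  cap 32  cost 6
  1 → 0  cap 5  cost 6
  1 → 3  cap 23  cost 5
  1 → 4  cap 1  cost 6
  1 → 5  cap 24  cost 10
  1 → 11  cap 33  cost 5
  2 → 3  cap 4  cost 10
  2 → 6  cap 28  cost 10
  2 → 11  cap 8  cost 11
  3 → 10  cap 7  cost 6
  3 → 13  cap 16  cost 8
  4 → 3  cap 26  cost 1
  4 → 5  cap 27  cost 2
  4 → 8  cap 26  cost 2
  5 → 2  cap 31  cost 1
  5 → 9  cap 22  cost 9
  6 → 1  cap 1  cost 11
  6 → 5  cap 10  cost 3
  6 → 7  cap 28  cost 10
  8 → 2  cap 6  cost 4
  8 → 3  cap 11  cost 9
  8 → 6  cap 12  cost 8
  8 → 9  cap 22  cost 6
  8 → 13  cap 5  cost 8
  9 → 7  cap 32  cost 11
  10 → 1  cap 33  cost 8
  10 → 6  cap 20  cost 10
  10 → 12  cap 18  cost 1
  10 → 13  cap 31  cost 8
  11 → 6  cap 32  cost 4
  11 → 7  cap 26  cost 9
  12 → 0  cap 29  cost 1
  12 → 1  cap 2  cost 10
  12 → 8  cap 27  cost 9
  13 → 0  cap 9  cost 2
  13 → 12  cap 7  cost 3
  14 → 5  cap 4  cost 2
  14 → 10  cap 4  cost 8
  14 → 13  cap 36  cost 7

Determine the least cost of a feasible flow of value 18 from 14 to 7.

shortest-cost path #1: 14→13→0→9→7 push 9 @ unit cost 21 (adds 189)
shortest-cost path #2: 14→5→9→7 push 4 @ unit cost 22 (adds 88)
shortest-cost path #3: 14→10→12→0→9→7 push 4 @ unit cost 22 (adds 88)
shortest-cost path #4: 14→13→12→0→9→7 push 1 @ unit cost 23 (adds 23)
total cost = 388

Minimum cost for 18 units: 388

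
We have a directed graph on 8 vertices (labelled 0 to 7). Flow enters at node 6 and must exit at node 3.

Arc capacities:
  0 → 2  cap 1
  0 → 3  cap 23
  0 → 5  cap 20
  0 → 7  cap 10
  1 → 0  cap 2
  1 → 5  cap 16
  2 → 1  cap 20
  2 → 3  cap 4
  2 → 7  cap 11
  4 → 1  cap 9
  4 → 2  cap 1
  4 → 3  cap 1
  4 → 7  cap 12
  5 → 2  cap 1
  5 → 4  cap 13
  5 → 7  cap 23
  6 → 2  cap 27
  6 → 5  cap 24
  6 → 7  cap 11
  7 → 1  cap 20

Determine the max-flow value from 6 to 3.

Maximum flow value: 7

augment #1: 6→2→3 bottleneck 4, total now 4
augment #2: 6→5→4→3 bottleneck 1, total now 5
augment #3: 6→2→1→0→3 bottleneck 2, total now 7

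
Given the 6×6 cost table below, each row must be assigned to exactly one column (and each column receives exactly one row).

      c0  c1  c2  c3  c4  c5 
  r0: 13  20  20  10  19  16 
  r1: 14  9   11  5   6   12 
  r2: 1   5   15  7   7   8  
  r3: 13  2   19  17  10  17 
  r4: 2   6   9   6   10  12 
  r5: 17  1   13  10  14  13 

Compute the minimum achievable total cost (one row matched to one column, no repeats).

Minimum assignment cost: 41

one of 2 optimal assignments: row0→col3 (cost 10), row1→col4 (cost 6), row2→col0 (cost 1), row3→col1 (cost 2), row4→col2 (cost 9), row5→col5 (cost 13)
total = 10 + 6 + 1 + 2 + 9 + 13 = 41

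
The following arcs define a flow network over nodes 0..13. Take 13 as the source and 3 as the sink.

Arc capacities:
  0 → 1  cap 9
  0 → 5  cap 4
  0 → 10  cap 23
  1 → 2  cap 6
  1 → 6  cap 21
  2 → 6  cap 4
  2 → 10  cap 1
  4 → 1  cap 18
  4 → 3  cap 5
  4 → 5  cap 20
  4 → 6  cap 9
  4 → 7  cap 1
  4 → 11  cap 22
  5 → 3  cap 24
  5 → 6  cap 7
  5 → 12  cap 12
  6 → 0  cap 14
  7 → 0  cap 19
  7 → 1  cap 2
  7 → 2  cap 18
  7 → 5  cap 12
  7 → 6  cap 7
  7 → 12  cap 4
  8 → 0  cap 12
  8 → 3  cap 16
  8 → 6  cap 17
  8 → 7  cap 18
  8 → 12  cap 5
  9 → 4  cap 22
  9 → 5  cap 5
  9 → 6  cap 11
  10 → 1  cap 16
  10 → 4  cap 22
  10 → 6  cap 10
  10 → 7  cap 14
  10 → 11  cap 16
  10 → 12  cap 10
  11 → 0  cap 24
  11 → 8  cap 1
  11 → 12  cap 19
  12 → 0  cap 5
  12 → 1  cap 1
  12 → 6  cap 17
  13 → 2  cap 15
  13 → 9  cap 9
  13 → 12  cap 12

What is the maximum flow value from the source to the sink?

Maximum flow value: 26

augment #1: 13→9→4→3 bottleneck 5, total now 5
augment #2: 13→9→5→3 bottleneck 4, total now 9
augment #3: 13→12→0→5→3 bottleneck 4, total now 13
augment #4: 13→2→10→4→5→3 bottleneck 1, total now 14
augment #5: 13→12→0→10→4→5→3 bottleneck 1, total now 15
augment #6: 13→2→6→0→10→4→5→3 bottleneck 4, total now 19
augment #7: 13→12→6→0→10→4→5→3 bottleneck 7, total now 26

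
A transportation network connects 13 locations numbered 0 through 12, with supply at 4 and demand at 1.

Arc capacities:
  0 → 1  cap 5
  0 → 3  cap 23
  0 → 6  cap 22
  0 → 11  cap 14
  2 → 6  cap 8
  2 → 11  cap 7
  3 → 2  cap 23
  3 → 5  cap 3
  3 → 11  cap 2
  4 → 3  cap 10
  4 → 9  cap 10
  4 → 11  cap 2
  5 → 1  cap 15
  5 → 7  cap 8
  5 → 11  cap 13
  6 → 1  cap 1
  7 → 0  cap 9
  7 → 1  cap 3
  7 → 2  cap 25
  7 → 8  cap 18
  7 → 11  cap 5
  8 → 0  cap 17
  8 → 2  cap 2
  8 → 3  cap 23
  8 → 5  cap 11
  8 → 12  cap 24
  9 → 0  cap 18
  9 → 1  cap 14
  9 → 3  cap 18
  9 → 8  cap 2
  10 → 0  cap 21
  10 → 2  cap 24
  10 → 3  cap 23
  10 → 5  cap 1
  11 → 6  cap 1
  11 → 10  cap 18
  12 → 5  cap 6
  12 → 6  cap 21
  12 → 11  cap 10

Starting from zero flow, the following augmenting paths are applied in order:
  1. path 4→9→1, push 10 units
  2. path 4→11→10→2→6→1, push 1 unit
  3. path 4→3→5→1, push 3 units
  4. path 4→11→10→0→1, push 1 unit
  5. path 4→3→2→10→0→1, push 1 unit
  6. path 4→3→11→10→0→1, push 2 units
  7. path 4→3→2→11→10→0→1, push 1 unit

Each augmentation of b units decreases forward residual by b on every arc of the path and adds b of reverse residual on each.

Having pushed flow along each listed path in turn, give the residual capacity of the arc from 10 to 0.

Residual capacity of (10,0): 16

after path 1 (4→9→1, push 10): res(10,0)=21
after path 2 (4→11→10→2→6→1, push 1): res(10,0)=21
after path 3 (4→3→5→1, push 3): res(10,0)=21
after path 4 (4→11→10→0→1, push 1): res(10,0)=20
after path 5 (4→3→2→10→0→1, push 1): res(10,0)=19
after path 6 (4→3→11→10→0→1, push 2): res(10,0)=17
after path 7 (4→3→2→11→10→0→1, push 1): res(10,0)=16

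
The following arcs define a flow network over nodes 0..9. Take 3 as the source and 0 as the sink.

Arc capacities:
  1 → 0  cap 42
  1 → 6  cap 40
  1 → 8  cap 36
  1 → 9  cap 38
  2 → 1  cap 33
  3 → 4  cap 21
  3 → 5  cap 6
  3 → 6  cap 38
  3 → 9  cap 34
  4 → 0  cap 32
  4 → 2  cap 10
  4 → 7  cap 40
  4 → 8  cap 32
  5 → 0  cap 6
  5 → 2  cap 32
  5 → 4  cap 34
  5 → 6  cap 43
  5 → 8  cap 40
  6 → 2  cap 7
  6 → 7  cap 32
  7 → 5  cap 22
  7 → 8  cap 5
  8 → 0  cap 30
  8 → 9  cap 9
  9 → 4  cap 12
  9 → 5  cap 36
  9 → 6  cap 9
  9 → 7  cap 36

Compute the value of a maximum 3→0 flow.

augment #1: 3→4→0 bottleneck 21, total now 21
augment #2: 3→5→0 bottleneck 6, total now 27
augment #3: 3→9→4→0 bottleneck 11, total now 38
augment #4: 3→6→2→1→0 bottleneck 7, total now 45
augment #5: 3→6→7→8→0 bottleneck 5, total now 50
augment #6: 3→9→4→8→0 bottleneck 1, total now 51
augment #7: 3→9→5→8→0 bottleneck 22, total now 73
augment #8: 3→6→7→5→8→0 bottleneck 2, total now 75
augment #9: 3→6→7→5→2→1→0 bottleneck 20, total now 95

Maximum flow value: 95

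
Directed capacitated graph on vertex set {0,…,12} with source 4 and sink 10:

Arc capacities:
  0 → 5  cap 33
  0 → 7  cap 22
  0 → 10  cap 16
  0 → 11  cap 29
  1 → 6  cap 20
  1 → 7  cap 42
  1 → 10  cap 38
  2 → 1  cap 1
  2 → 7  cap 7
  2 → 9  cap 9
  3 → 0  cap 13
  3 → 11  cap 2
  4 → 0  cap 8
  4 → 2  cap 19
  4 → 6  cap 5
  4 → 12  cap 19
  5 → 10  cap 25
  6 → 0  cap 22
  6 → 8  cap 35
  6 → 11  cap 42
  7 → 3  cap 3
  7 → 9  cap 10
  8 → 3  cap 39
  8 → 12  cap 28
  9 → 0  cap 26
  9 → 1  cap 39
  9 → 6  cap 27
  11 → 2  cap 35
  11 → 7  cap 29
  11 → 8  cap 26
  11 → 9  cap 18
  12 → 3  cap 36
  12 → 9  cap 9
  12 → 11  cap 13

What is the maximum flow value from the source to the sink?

augment #1: 4→0→10 bottleneck 8, total now 8
augment #2: 4→2→1→10 bottleneck 1, total now 9
augment #3: 4→6→0→10 bottleneck 5, total now 14
augment #4: 4→2→9→0→10 bottleneck 3, total now 17
augment #5: 4→2→9→1→10 bottleneck 6, total now 23
augment #6: 4→12→9→1→10 bottleneck 9, total now 32
augment #7: 4→2→7→9→1→10 bottleneck 7, total now 39
augment #8: 4→12→3→0→5→10 bottleneck 10, total now 49

Maximum flow value: 49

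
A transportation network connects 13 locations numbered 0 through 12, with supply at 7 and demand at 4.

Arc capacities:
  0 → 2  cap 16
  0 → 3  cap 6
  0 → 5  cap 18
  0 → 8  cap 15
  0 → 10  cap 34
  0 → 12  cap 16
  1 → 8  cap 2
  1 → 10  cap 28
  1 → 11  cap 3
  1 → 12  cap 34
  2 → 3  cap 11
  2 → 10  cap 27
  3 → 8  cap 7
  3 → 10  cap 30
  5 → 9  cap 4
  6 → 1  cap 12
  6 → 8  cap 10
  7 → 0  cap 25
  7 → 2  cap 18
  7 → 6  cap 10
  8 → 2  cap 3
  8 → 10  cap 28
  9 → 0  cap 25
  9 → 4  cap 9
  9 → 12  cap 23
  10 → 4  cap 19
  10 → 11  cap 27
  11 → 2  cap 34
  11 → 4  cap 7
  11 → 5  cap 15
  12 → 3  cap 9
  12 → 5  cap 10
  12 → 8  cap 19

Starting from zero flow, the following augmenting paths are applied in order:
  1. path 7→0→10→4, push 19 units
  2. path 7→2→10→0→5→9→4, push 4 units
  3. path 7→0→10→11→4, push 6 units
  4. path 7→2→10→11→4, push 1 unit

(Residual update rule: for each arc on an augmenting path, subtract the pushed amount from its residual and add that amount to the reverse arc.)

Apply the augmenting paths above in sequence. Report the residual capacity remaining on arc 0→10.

Residual capacity of (0,10): 13

after path 1 (7→0→10→4, push 19): res(0,10)=15
after path 2 (7→2→10→0→5→9→4, push 4): res(0,10)=19
after path 3 (7→0→10→11→4, push 6): res(0,10)=13
after path 4 (7→2→10→11→4, push 1): res(0,10)=13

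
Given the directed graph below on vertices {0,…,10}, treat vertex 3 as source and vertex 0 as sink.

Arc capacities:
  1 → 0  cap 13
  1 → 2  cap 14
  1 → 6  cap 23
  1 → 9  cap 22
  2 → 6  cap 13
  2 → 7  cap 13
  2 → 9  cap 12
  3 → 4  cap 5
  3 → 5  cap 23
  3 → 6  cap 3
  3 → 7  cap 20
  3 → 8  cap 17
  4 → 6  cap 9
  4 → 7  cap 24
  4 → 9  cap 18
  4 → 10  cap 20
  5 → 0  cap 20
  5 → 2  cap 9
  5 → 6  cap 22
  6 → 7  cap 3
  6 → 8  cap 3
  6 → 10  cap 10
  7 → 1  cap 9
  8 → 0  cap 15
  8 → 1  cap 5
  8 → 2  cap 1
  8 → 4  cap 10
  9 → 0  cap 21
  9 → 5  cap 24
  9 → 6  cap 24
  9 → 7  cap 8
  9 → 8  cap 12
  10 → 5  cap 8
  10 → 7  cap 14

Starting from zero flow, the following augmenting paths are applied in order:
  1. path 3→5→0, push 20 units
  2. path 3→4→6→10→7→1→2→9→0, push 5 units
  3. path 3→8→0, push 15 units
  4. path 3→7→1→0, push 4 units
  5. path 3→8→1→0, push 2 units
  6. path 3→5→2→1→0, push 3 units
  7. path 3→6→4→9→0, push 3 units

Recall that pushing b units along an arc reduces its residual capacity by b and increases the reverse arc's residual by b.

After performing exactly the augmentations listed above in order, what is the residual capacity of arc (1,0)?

Residual capacity of (1,0): 4

after path 1 (3→5→0, push 20): res(1,0)=13
after path 2 (3→4→6→10→7→1→2→9→0, push 5): res(1,0)=13
after path 3 (3→8→0, push 15): res(1,0)=13
after path 4 (3→7→1→0, push 4): res(1,0)=9
after path 5 (3→8→1→0, push 2): res(1,0)=7
after path 6 (3→5→2→1→0, push 3): res(1,0)=4
after path 7 (3→6→4→9→0, push 3): res(1,0)=4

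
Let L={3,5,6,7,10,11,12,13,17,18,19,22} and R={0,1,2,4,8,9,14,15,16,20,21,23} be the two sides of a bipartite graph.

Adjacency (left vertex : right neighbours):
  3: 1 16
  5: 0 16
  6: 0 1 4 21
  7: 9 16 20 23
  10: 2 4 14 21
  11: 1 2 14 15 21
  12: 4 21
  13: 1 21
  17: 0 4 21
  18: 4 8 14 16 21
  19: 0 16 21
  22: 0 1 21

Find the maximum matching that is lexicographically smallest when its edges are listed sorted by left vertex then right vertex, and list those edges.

|M| = 9 (so the lex-smallest maximum matching has 9 edges)
process left vertices in ascending order; for each, take the smallest-labelled available neighbour that still permits 9 edges overall, or leave it unmatched if none does
lex-smallest matching: {3-1, 5-0, 6-4, 7-9, 10-2, 11-14, 12-21, 18-8, 19-16}

Lex-smallest maximum matching: {(3,1), (5,0), (6,4), (7,9), (10,2), (11,14), (12,21), (18,8), (19,16)}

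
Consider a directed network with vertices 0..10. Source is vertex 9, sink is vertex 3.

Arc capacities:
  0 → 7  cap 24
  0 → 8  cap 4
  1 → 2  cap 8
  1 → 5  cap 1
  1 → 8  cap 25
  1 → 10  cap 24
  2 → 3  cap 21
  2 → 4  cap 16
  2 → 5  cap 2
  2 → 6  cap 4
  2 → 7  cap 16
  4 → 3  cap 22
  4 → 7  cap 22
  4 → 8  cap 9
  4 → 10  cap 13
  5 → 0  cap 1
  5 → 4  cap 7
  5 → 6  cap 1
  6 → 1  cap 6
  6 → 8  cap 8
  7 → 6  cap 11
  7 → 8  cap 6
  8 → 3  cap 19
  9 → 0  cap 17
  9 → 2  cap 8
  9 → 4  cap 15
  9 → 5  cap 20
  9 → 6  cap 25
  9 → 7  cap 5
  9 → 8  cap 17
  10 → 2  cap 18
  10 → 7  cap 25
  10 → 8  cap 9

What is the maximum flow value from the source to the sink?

Maximum flow value: 55

augment #1: 9→2→3 bottleneck 8, total now 8
augment #2: 9→4→3 bottleneck 15, total now 23
augment #3: 9→8→3 bottleneck 17, total now 40
augment #4: 9→0→8→3 bottleneck 2, total now 42
augment #5: 9→5→4→3 bottleneck 7, total now 49
augment #6: 9→6→1→2→3 bottleneck 6, total now 55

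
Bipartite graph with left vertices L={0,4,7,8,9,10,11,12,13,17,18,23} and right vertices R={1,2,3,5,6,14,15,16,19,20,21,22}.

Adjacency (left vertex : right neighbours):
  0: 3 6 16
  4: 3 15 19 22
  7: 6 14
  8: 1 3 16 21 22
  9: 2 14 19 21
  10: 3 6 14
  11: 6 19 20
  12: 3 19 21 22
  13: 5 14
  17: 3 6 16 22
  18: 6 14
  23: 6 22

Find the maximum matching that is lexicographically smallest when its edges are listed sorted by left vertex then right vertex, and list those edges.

|M| = 11 (so the lex-smallest maximum matching has 11 edges)
process left vertices in ascending order; for each, take the smallest-labelled available neighbour that still permits 11 edges overall, or leave it unmatched if none does
lex-smallest matching: {0-3, 4-15, 7-6, 8-1, 9-2, 10-14, 11-19, 12-21, 13-5, 17-16, 23-22}

Lex-smallest maximum matching: {(0,3), (4,15), (7,6), (8,1), (9,2), (10,14), (11,19), (12,21), (13,5), (17,16), (23,22)}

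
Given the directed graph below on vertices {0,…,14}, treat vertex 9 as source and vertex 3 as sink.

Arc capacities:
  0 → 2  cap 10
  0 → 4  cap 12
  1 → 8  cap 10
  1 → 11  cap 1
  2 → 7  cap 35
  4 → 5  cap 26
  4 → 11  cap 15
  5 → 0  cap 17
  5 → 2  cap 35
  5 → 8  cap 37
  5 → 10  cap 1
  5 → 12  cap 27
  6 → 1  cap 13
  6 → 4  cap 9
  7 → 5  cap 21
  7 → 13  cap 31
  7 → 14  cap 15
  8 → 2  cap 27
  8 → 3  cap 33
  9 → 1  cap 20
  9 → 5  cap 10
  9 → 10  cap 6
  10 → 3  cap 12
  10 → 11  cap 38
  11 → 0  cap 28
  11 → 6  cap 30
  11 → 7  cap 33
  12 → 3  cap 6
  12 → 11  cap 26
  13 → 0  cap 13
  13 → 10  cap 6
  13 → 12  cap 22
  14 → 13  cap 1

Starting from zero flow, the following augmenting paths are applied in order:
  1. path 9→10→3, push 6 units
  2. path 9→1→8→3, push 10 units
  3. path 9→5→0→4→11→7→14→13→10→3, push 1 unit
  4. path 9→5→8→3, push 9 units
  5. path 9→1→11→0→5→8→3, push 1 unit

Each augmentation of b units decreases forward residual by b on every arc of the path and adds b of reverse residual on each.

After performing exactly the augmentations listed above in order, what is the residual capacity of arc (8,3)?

after path 1 (9→10→3, push 6): res(8,3)=33
after path 2 (9→1→8→3, push 10): res(8,3)=23
after path 3 (9→5→0→4→11→7→14→13→10→3, push 1): res(8,3)=23
after path 4 (9→5→8→3, push 9): res(8,3)=14
after path 5 (9→1→11→0→5→8→3, push 1): res(8,3)=13

Residual capacity of (8,3): 13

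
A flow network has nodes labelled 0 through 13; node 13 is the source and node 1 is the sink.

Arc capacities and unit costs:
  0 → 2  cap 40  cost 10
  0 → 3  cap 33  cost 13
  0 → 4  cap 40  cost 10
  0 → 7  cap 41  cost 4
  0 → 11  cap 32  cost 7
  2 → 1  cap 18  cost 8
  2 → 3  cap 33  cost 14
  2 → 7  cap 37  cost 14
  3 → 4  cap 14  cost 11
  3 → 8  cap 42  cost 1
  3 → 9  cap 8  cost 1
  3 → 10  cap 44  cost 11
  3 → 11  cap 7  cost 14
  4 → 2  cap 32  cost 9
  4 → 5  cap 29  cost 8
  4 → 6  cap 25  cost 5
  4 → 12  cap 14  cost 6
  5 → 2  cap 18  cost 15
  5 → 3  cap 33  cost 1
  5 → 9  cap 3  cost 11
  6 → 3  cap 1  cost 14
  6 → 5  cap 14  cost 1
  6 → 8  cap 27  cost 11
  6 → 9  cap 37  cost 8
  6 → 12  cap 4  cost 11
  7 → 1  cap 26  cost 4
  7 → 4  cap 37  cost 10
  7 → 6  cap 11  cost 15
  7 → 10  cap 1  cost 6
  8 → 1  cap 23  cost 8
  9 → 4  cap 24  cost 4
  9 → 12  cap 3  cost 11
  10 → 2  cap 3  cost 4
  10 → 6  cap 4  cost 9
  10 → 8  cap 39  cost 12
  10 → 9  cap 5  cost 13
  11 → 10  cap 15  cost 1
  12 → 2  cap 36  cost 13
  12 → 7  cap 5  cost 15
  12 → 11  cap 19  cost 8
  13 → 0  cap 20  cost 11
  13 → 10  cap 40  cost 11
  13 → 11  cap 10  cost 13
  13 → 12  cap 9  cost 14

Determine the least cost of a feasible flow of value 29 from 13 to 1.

shortest-cost path #1: 13→0→7→1 push 20 @ unit cost 19 (adds 380)
shortest-cost path #2: 13→10→2→1 push 3 @ unit cost 23 (adds 69)
shortest-cost path #3: 13→10→8→1 push 6 @ unit cost 31 (adds 186)
total cost = 635

Minimum cost for 29 units: 635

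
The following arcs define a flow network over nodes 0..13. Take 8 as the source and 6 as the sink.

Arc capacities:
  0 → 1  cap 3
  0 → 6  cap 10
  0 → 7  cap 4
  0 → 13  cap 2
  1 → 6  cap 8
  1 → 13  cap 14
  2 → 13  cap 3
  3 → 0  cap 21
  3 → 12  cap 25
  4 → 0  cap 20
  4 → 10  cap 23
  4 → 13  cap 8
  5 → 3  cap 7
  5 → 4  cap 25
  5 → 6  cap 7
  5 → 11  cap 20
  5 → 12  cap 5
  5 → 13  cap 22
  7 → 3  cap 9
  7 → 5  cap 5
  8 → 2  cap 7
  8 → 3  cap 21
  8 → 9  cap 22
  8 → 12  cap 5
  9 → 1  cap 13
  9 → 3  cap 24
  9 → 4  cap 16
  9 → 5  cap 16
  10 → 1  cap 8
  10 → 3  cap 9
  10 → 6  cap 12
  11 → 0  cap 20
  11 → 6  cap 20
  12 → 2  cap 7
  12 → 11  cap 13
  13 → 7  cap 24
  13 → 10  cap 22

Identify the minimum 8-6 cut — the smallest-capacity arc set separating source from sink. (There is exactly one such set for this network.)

augment #1: 8→3→0→6 push 10
augment #2: 8→9→1→6 push 8
augment #3: 8→9→5→6 push 7
augment #4: 8→12→11→6 push 5
augment #5: 8→2→13→10→6 push 3
augment #6: 8→3→12→11→6 push 8
augment #7: 8→9→4→10→6 push 7
augment #8: 8→3→0→13→10→6 push 2
augment #9: 8→3→0→7→5→11→6 push 1
max flow = 51; residual-reachable set from 8 gives S-side
cut edges (S→T): {(2,13), (8,3), (8,9), (8,12)} total cap 51

Min-cut arcs: {(2,13), (8,3), (8,9), (8,12)} (total capacity 51)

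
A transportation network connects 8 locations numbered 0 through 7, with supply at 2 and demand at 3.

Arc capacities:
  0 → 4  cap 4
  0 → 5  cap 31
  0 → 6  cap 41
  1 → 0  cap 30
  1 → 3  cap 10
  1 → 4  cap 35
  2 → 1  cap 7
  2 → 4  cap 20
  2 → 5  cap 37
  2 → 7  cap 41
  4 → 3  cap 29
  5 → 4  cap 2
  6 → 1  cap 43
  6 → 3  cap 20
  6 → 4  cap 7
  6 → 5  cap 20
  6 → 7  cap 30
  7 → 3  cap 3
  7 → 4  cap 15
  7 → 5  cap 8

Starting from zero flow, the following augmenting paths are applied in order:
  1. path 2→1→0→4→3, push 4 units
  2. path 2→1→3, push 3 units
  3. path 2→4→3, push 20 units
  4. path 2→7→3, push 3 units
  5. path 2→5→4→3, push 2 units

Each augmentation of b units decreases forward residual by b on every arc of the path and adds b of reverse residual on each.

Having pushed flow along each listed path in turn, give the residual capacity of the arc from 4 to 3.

Residual capacity of (4,3): 3

after path 1 (2→1→0→4→3, push 4): res(4,3)=25
after path 2 (2→1→3, push 3): res(4,3)=25
after path 3 (2→4→3, push 20): res(4,3)=5
after path 4 (2→7→3, push 3): res(4,3)=5
after path 5 (2→5→4→3, push 2): res(4,3)=3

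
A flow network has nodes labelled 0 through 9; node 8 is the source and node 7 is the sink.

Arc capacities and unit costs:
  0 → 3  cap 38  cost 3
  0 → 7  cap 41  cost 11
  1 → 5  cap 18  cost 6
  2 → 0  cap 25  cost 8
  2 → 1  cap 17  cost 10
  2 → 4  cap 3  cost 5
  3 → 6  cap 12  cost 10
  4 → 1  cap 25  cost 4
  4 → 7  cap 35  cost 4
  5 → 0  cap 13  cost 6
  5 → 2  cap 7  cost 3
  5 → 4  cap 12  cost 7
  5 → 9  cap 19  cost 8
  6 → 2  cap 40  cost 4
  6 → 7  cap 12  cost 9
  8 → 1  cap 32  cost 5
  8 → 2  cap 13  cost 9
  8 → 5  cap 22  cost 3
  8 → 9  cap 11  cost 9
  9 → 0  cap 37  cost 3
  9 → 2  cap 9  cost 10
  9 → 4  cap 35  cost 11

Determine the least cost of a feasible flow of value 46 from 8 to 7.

Minimum cost for 46 units: 955

shortest-cost path #1: 8→5→4→7 push 12 @ unit cost 14 (adds 168)
shortest-cost path #2: 8→5→2→4→7 push 3 @ unit cost 15 (adds 45)
shortest-cost path #3: 8→5→0→7 push 7 @ unit cost 20 (adds 140)
shortest-cost path #4: 8→9→0→7 push 11 @ unit cost 23 (adds 253)
shortest-cost path #5: 8→2→5→0→7 push 3 @ unit cost 23 (adds 69)
shortest-cost path #6: 8→2→0→7 push 10 @ unit cost 28 (adds 280)
total cost = 955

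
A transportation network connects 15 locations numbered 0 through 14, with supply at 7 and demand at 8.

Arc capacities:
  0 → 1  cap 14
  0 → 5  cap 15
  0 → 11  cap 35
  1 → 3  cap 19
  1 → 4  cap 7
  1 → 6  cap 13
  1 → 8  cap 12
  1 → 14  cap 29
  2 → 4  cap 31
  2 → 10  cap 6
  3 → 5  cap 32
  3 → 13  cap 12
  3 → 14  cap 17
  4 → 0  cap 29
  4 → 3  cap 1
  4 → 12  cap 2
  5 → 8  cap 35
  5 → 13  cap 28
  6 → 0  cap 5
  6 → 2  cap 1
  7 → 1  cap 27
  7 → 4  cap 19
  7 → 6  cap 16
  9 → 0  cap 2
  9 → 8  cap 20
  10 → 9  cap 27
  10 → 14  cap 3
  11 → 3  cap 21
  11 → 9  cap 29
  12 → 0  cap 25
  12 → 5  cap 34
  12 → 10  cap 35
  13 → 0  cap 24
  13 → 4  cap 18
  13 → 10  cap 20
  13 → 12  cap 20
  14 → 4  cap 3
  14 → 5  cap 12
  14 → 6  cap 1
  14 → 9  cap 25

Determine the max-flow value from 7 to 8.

Maximum flow value: 52

augment #1: 7→1→8 bottleneck 12, total now 12
augment #2: 7→1→3→5→8 bottleneck 15, total now 27
augment #3: 7→4→0→5→8 bottleneck 15, total now 42
augment #4: 7→4→3→5→8 bottleneck 1, total now 43
augment #5: 7→4→12→5→8 bottleneck 2, total now 45
augment #6: 7→4→0→11→9→8 bottleneck 1, total now 46
augment #7: 7→6→0→11→9→8 bottleneck 5, total now 51
augment #8: 7→6→2→10→9→8 bottleneck 1, total now 52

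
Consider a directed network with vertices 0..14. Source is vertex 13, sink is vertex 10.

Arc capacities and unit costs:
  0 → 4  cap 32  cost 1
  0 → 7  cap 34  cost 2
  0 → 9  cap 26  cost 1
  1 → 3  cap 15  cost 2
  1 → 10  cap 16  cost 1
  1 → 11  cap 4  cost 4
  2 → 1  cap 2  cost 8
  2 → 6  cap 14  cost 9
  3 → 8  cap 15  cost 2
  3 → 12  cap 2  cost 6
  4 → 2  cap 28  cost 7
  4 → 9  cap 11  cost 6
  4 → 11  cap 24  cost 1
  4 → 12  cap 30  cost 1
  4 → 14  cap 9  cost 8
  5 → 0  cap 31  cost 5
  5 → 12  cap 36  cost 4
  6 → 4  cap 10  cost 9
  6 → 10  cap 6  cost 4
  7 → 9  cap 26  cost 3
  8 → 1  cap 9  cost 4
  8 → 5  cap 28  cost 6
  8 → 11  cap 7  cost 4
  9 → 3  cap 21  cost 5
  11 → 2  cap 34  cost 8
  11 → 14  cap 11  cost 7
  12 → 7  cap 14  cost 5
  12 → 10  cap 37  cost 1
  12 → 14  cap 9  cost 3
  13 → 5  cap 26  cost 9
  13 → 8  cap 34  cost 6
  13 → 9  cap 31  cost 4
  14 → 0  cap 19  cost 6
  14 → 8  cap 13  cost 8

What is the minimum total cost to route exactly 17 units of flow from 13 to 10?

Minimum cost for 17 units: 211

shortest-cost path #1: 13→8→1→10 push 9 @ unit cost 11 (adds 99)
shortest-cost path #2: 13→5→12→10 push 8 @ unit cost 14 (adds 112)
total cost = 211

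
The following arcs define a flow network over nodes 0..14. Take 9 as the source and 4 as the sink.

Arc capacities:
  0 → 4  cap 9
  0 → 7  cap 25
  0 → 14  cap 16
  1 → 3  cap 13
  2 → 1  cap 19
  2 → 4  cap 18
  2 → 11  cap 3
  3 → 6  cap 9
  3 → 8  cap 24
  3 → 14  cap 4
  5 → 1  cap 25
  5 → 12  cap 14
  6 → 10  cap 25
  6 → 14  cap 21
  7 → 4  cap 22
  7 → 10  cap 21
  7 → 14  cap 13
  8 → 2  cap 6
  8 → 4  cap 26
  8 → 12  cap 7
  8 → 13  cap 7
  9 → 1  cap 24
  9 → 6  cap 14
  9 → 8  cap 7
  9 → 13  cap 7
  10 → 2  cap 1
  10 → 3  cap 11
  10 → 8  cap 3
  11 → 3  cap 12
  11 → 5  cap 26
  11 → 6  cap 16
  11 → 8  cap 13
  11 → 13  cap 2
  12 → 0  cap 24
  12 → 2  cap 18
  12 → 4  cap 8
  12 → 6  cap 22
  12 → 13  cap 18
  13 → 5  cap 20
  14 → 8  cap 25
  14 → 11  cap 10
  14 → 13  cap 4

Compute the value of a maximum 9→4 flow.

Maximum flow value: 41

augment #1: 9→8→4 bottleneck 7, total now 7
augment #2: 9→1→3→8→4 bottleneck 13, total now 20
augment #3: 9→6→10→2→4 bottleneck 1, total now 21
augment #4: 9→6→10→8→4 bottleneck 3, total now 24
augment #5: 9→6→14→8→4 bottleneck 3, total now 27
augment #6: 9→13→5→12→4 bottleneck 7, total now 34
augment #7: 9→6→14→8→2→4 bottleneck 6, total now 40
augment #8: 9→6→14→8→12→4 bottleneck 1, total now 41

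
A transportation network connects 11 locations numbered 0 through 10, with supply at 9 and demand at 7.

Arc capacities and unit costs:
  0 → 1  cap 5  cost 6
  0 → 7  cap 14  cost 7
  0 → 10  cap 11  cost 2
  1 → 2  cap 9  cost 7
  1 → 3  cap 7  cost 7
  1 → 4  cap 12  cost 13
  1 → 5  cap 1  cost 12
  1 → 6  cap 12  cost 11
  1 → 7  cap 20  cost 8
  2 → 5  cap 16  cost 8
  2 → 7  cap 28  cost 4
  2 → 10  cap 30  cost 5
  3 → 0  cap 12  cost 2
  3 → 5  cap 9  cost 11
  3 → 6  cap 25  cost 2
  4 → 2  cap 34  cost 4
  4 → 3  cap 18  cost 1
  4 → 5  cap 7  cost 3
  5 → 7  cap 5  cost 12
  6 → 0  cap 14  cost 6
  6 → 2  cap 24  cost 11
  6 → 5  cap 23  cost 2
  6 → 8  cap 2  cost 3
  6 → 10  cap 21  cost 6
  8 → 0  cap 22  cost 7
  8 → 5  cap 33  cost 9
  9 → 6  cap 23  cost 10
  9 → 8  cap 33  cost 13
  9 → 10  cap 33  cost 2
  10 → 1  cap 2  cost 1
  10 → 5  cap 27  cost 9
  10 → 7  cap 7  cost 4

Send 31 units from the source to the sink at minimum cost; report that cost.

Minimum cost for 31 units: 576

shortest-cost path #1: 9→10→7 push 7 @ unit cost 6 (adds 42)
shortest-cost path #2: 9→10→1→7 push 2 @ unit cost 11 (adds 22)
shortest-cost path #3: 9→10→5→7 push 5 @ unit cost 23 (adds 115)
shortest-cost path #4: 9→6→0→7 push 14 @ unit cost 23 (adds 322)
shortest-cost path #5: 9→6→2→7 push 3 @ unit cost 25 (adds 75)
total cost = 576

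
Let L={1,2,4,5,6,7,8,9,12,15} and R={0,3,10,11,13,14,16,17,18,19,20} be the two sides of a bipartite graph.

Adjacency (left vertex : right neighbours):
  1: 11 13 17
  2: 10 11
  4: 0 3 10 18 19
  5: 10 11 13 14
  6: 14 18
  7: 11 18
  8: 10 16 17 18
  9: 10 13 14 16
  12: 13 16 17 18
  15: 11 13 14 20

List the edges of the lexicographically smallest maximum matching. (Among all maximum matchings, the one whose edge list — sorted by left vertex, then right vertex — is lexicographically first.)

Lex-smallest maximum matching: {(1,11), (2,10), (4,0), (5,13), (6,14), (7,18), (8,16), (12,17), (15,20)}

|M| = 9 (so the lex-smallest maximum matching has 9 edges)
process left vertices in ascending order; for each, take the smallest-labelled available neighbour that still permits 9 edges overall, or leave it unmatched if none does
lex-smallest matching: {1-11, 2-10, 4-0, 5-13, 6-14, 7-18, 8-16, 12-17, 15-20}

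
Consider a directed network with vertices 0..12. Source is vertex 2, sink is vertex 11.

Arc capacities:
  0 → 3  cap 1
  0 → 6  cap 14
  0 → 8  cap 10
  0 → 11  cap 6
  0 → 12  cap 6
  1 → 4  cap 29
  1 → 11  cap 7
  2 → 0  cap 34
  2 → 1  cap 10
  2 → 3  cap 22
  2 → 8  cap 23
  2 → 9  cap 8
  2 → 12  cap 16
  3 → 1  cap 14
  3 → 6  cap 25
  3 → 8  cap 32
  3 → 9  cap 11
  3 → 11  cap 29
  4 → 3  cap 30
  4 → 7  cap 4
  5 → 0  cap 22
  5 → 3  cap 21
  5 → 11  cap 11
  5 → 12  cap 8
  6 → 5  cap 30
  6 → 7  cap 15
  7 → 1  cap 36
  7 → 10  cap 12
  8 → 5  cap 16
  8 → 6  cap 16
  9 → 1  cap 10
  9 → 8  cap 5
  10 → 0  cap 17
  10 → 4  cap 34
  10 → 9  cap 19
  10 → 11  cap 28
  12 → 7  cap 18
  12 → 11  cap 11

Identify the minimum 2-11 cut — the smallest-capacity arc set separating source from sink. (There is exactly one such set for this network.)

Min-cut arcs: {(0,11), (1,11), (3,11), (5,11), (7,10), (12,11)} (total capacity 76)

augment #1: 2→0→11 push 6
augment #2: 2→1→11 push 7
augment #3: 2→3→11 push 22
augment #4: 2→12→11 push 11
augment #5: 2→0→3→11 push 1
augment #6: 2→8→5→11 push 11
augment #7: 2→1→4→3→11 push 3
augment #8: 2→8→5→3→11 push 3
augment #9: 2→12→7→10→11 push 5
augment #10: 2→0→6→7→10→11 push 7
max flow = 76; residual-reachable set from 2 gives S-side
cut edges (S→T): {(0,11), (1,11), (3,11), (5,11), (7,10), (12,11)} total cap 76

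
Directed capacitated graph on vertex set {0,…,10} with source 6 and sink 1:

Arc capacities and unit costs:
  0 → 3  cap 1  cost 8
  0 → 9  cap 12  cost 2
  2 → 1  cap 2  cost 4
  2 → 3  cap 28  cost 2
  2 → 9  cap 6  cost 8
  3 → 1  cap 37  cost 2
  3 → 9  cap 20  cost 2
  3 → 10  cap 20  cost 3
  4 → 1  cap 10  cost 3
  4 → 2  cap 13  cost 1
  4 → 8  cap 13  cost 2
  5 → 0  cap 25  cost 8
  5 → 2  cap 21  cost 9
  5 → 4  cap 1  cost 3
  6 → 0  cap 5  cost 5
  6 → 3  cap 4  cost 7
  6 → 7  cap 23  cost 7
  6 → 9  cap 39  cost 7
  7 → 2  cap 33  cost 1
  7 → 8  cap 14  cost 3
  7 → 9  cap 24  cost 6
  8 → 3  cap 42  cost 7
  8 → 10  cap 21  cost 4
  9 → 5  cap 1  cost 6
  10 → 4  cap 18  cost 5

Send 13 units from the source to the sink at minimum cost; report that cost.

Minimum cost for 13 units: 144

shortest-cost path #1: 6→3→1 push 4 @ unit cost 9 (adds 36)
shortest-cost path #2: 6→7→2→1 push 2 @ unit cost 12 (adds 24)
shortest-cost path #3: 6→7→2→3→1 push 7 @ unit cost 12 (adds 84)
total cost = 144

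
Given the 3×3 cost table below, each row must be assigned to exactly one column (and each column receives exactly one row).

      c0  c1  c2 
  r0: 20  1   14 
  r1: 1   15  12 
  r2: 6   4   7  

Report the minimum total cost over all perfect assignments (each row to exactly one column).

optimal assignment: row0→col1 (cost 1), row1→col0 (cost 1), row2→col2 (cost 7)
total = 1 + 1 + 7 = 9

Minimum assignment cost: 9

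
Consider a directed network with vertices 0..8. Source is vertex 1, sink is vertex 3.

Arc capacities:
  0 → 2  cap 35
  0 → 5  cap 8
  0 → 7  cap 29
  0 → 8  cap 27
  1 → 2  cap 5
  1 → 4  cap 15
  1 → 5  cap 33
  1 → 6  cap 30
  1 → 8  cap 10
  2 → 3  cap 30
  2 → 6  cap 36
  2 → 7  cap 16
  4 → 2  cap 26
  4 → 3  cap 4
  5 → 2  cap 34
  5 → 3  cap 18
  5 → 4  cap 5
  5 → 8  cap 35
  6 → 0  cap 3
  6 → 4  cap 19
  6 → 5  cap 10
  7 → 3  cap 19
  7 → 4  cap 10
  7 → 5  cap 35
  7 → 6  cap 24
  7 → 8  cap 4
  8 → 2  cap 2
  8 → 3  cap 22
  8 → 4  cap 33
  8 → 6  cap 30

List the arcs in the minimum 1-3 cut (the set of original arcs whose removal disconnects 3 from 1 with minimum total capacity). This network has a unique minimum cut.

augment #1: 1→2→3 push 5
augment #2: 1→4→3 push 4
augment #3: 1→5→3 push 18
augment #4: 1→8→3 push 10
augment #5: 1→4→2→3 push 11
augment #6: 1→5→2→3 push 14
augment #7: 1→5→8→3 push 1
augment #8: 1→6→0→7→3 push 3
augment #9: 1→6→5→8→3 push 10
augment #10: 1→6→4→2→7→3 push 15
max flow = 91; residual-reachable set from 1 gives S-side
cut edges (S→T): {(1,2), (1,5), (1,8), (4,2), (4,3), (6,0), (6,5)} total cap 91

Min-cut arcs: {(1,2), (1,5), (1,8), (4,2), (4,3), (6,0), (6,5)} (total capacity 91)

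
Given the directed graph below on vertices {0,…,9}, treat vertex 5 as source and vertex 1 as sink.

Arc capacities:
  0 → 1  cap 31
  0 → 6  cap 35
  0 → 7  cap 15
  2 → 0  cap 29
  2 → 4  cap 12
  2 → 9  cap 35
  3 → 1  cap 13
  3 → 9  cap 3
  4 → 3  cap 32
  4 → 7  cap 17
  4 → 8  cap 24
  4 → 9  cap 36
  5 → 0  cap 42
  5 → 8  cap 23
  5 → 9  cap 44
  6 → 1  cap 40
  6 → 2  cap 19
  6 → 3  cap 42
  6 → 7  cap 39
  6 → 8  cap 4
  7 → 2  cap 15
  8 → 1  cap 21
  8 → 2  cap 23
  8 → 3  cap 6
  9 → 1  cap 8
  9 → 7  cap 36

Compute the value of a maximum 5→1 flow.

augment #1: 5→0→1 bottleneck 31, total now 31
augment #2: 5→8→1 bottleneck 21, total now 52
augment #3: 5→9→1 bottleneck 8, total now 60
augment #4: 5→0→6→1 bottleneck 11, total now 71
augment #5: 5→8→3→1 bottleneck 2, total now 73
augment #6: 5→9→7→2→0→6→1 bottleneck 15, total now 88

Maximum flow value: 88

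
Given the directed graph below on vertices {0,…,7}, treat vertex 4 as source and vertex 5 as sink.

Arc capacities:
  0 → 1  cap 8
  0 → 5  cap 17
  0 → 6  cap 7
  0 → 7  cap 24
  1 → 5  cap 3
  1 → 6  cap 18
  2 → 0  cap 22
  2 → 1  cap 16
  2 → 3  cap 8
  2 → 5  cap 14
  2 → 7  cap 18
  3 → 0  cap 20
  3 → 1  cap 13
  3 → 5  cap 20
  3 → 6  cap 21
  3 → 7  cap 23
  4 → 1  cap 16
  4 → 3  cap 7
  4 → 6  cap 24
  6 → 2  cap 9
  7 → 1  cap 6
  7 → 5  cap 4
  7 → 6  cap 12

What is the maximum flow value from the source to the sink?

augment #1: 4→1→5 bottleneck 3, total now 3
augment #2: 4→3→5 bottleneck 7, total now 10
augment #3: 4→6→2→5 bottleneck 9, total now 19

Maximum flow value: 19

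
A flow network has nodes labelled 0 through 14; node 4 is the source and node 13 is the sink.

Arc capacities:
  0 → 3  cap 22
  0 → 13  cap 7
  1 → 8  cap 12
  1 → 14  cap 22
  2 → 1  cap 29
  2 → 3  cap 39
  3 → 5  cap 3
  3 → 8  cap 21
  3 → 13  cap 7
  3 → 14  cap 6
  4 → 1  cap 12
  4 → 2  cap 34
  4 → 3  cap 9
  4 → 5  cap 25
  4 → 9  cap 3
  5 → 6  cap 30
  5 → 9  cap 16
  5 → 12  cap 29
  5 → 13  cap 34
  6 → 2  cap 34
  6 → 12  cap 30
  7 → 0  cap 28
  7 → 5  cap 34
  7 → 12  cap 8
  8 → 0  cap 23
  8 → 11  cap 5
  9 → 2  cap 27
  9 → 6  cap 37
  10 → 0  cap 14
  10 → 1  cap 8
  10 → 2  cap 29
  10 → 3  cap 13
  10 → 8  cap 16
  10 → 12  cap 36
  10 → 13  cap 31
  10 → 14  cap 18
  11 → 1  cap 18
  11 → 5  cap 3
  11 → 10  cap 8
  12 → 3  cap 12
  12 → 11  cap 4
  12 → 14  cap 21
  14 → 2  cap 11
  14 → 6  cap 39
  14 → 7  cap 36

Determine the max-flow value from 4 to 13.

augment #1: 4→3→13 bottleneck 7, total now 7
augment #2: 4→5→13 bottleneck 25, total now 32
augment #3: 4→3→5→13 bottleneck 2, total now 34
augment #4: 4→1→8→0→13 bottleneck 7, total now 41
augment #5: 4→2→3→5→13 bottleneck 1, total now 42
augment #6: 4→1→8→11→5→13 bottleneck 3, total now 45
augment #7: 4→1→8→11→10→13 bottleneck 2, total now 47
augment #8: 4→2→1→14→7→5→13 bottleneck 3, total now 50
augment #9: 4→9→6→12→11→10→13 bottleneck 3, total now 53
augment #10: 4→2→1→14→6→12→11→10→13 bottleneck 1, total now 54
augment #11: 4→2→1→14→7→5→11→10→13 bottleneck 2, total now 56

Maximum flow value: 56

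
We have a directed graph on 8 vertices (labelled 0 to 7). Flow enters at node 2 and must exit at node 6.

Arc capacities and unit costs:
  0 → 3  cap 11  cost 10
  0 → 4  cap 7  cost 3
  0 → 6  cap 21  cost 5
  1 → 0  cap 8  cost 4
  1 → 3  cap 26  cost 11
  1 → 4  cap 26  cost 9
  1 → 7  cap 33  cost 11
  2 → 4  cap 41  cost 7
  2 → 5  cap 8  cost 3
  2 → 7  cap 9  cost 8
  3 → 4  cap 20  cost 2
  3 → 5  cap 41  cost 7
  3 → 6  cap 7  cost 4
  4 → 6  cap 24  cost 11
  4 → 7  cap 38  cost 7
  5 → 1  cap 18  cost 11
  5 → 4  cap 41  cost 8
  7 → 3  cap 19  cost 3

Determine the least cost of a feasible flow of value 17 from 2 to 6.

Minimum cost for 17 units: 285

shortest-cost path #1: 2→7→3→6 push 7 @ unit cost 15 (adds 105)
shortest-cost path #2: 2→4→6 push 10 @ unit cost 18 (adds 180)
total cost = 285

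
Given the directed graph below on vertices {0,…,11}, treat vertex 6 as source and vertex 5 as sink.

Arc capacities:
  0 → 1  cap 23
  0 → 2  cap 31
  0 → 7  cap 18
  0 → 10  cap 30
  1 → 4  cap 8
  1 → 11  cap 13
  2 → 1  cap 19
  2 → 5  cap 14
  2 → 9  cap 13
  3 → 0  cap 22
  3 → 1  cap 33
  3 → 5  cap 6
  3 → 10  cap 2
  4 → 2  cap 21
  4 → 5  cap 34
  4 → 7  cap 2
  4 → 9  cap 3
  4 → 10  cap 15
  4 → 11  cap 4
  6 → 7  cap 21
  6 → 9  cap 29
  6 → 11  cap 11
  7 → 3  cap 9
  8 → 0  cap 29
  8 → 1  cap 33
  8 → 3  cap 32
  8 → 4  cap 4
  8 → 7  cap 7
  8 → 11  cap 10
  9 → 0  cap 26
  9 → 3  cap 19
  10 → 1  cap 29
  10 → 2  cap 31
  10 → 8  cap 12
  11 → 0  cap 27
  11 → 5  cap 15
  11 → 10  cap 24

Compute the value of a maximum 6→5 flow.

Maximum flow value: 47

augment #1: 6→11→5 bottleneck 11, total now 11
augment #2: 6→7→3→5 bottleneck 6, total now 17
augment #3: 6→9→0→2→5 bottleneck 14, total now 31
augment #4: 6→7→3→1→4→5 bottleneck 3, total now 34
augment #5: 6→9→0→1→4→5 bottleneck 5, total now 39
augment #6: 6→9→0→1→11→5 bottleneck 4, total now 43
augment #7: 6→9→0→10→8→4→5 bottleneck 3, total now 46
augment #8: 6→9→3→10→8→4→5 bottleneck 1, total now 47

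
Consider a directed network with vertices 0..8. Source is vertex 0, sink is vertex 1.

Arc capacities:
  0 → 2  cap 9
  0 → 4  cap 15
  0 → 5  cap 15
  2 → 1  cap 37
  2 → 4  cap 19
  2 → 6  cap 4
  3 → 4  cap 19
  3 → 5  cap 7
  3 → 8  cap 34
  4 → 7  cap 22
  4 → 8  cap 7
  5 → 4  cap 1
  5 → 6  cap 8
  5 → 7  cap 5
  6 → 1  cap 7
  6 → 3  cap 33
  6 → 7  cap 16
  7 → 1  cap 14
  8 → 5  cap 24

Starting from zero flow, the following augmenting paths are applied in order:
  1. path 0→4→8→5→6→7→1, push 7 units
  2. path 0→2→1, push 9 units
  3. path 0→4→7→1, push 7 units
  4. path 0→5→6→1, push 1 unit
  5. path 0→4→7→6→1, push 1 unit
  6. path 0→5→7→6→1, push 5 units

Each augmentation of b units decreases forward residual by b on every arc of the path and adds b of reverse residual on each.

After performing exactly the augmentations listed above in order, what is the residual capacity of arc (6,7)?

after path 1 (0→4→8→5→6→7→1, push 7): res(6,7)=9
after path 2 (0→2→1, push 9): res(6,7)=9
after path 3 (0→4→7→1, push 7): res(6,7)=9
after path 4 (0→5→6→1, push 1): res(6,7)=9
after path 5 (0→4→7→6→1, push 1): res(6,7)=10
after path 6 (0→5→7→6→1, push 5): res(6,7)=15

Residual capacity of (6,7): 15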